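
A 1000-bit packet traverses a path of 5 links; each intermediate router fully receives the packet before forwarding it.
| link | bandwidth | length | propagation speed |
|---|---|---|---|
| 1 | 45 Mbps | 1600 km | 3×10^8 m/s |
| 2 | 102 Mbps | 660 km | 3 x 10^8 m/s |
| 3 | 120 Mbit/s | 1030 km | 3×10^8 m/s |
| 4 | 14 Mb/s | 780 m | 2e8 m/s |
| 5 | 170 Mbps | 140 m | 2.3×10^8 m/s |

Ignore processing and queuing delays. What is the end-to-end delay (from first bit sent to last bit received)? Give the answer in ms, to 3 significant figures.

Transmission delays (L/R per hop): 0.0222222, 0.00980392, 0.00833333, 0.0714286, 0.00588235 ms; sum = 0.11767 ms.
Propagation delays (d/s per hop): 5.33333, 2.2, 3.43333, 0.0039, 0.000608696 ms; sum = 10.9712 ms.
End-to-end = 11.1 ms.

11.1 ms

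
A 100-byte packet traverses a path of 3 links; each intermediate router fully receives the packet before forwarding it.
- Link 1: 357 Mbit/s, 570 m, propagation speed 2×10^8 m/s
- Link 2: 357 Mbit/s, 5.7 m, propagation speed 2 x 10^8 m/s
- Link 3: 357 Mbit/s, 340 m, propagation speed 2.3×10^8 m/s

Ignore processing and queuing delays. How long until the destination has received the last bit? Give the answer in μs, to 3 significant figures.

11.1 μs

L = 100 × 8 = 800 bits.
Transmission delay per hop = L/R = 800/357000000 = 2.2409 μs; 3 hops → 6.72269 μs.
Propagation delays (d/s per hop): 2.85, 0.0285, 1.47826 μs; sum = 4.35676 μs.
End-to-end = 11.1 μs.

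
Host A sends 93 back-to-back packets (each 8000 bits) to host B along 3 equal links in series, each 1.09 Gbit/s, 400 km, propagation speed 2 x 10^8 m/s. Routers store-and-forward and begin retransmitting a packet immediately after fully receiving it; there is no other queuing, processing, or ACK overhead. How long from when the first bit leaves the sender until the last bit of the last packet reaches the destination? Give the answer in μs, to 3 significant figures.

6700 μs

Per-hop transmission t_tx = L/R = 8000/1090000000 = 7.33945 μs.
Per-hop propagation t_prop = 400000/200000000 = 2000 μs.
Pipeline fill: first packet needs 3·t_tx to clear all hops; remaining 92 packets each add one t_tx.
Total = (3+93-1)·t_tx + 3·t_prop = 95·7.33945 + 3·2000 = 6700 μs.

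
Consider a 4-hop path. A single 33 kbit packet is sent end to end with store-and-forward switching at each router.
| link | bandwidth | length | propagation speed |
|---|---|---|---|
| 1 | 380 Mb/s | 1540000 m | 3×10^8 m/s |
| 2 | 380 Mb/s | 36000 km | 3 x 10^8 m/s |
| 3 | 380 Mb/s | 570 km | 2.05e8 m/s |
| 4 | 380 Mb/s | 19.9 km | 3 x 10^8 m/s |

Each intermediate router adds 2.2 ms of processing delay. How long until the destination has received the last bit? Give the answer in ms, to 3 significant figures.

135 ms

L = 33000 bits.
Transmission delay per hop = L/R = 33000/380000000 = 0.0868421 ms; 4 hops → 0.347368 ms.
Propagation delays (d/s per hop): 5.13333, 120, 2.78049, 0.0663333 ms; sum = 127.98 ms.
Processing at 3 router(s): 3 × 2.2 ms = 6.6 ms.
End-to-end = 135 ms.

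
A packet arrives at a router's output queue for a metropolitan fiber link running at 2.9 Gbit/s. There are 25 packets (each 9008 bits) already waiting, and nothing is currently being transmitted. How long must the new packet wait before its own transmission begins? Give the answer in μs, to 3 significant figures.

Each queued packet: L/R = 9008/2900000000 = 3.10621 μs.
25 queued → 77.6552 μs.
Queuing delay = 77.7 μs.

77.7 μs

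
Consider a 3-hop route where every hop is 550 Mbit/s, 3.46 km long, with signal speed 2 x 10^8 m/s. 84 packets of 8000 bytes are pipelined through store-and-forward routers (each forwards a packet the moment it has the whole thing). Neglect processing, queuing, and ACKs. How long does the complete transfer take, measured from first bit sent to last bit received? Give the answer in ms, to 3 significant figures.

10.1 ms

Per-hop transmission t_tx = L/R = 64000/550000000 = 0.116364 ms.
Per-hop propagation t_prop = 3460/200000000 = 0.0173 ms.
Pipeline fill: first packet needs 3·t_tx to clear all hops; remaining 83 packets each add one t_tx.
Total = (3+84-1)·t_tx + 3·t_prop = 86·0.116364 + 3·0.0173 = 10.1 ms.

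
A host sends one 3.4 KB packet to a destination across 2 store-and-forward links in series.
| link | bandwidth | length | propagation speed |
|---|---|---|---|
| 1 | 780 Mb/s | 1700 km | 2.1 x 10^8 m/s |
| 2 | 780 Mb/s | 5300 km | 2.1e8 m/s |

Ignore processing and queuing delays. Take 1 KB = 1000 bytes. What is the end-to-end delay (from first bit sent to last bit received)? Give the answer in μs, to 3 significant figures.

33400 μs

L = 27200 bits.
Transmission delay per hop = L/R = 27200/780000000 = 34.8718 μs; 2 hops → 69.7436 μs.
Propagation delays (d/s per hop): 8095.24, 25238.1 μs; sum = 33333.3 μs.
End-to-end = 33400 μs.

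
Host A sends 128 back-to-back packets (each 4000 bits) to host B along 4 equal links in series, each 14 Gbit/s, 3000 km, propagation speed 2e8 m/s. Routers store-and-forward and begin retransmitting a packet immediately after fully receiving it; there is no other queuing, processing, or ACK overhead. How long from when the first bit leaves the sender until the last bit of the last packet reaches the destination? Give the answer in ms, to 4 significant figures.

Per-hop transmission t_tx = L/R = 4000/14000000000 = 0.000285714 ms.
Per-hop propagation t_prop = 3000000/200000000 = 15 ms.
Pipeline fill: first packet needs 4·t_tx to clear all hops; remaining 127 packets each add one t_tx.
Total = (4+128-1)·t_tx + 4·t_prop = 131·0.000285714 + 4·15 = 60.04 ms.

60.04 ms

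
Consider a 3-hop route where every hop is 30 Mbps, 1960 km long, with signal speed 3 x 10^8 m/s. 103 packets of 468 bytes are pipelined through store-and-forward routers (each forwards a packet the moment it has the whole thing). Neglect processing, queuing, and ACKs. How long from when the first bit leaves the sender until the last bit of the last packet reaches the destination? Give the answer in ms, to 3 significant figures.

32.7 ms

Per-hop transmission t_tx = L/R = 3744/30000000 = 0.1248 ms.
Per-hop propagation t_prop = 1960000/300000000 = 6.53333 ms.
Pipeline fill: first packet needs 3·t_tx to clear all hops; remaining 102 packets each add one t_tx.
Total = (3+103-1)·t_tx + 3·t_prop = 105·0.1248 + 3·6.53333 = 32.7 ms.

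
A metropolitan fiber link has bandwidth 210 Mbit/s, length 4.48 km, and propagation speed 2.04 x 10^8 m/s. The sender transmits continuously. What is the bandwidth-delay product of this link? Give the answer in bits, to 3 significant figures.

4610 bits

Propagation delay = 4480 / 204000000 = 2.19608e-05 s.
BDP = R × t_prop = 210000000 × 2.19608e-05 = 4611.76 bits.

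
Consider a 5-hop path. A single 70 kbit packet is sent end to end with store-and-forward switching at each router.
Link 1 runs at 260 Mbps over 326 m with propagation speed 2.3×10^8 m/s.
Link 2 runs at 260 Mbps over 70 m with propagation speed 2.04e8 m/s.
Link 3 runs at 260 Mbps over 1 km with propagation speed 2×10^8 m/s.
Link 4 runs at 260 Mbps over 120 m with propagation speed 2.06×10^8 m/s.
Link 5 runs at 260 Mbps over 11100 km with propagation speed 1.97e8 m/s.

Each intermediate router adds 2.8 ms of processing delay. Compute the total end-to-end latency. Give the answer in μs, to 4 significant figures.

L = 70000 bits.
Transmission delay per hop = L/R = 70000/260000000 = 269.231 μs; 5 hops → 1346.15 μs.
Propagation delays (d/s per hop): 1.41739, 0.343137, 5, 0.582524, 56345.2 μs; sum = 56352.5 μs.
Processing at 4 router(s): 4 × 2.8 ms = 11200 μs.
End-to-end = 68900 μs.

68900 μs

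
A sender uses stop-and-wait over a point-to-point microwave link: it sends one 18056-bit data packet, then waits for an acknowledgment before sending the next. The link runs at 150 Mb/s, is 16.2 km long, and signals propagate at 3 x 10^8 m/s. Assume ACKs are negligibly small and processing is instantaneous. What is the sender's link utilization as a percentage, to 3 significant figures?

52.7 %

t_tx = L/R = 18056/150000000 = 0.000120373 s.
t_prop = 16200/300000000 = 5.4e-05 s; RTT = 0.000108 s.
Cycle = t_tx + RTT = 0.000228373 s.
Utilization = t_tx / cycle = 0.000120373/0.000228373 = 52.7 %.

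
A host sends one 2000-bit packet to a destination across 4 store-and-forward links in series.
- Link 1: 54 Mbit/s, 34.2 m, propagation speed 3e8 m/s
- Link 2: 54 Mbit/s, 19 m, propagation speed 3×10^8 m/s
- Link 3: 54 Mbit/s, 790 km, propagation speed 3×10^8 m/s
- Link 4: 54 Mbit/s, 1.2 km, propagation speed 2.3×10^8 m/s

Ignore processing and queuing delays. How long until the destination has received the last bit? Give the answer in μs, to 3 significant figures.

2790 μs

Transmission delay per hop = L/R = 2000/54000000 = 37.037 μs; 4 hops → 148.148 μs.
Propagation delays (d/s per hop): 0.114, 0.0633333, 2633.33, 5.21739 μs; sum = 2638.73 μs.
End-to-end = 2790 μs.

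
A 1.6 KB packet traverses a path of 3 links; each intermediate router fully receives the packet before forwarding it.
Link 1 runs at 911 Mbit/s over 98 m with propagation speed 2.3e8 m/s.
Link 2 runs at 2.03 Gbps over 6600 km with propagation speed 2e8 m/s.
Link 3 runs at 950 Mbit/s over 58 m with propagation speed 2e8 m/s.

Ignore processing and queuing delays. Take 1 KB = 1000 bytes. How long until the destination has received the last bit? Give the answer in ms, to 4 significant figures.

33.03 ms

L = 12800 bits.
Transmission delays (L/R per hop): 0.0140505, 0.00630542, 0.0134737 ms; sum = 0.0338296 ms.
Propagation delays (d/s per hop): 0.000426087, 33, 0.00029 ms; sum = 33.0007 ms.
End-to-end = 33.03 ms.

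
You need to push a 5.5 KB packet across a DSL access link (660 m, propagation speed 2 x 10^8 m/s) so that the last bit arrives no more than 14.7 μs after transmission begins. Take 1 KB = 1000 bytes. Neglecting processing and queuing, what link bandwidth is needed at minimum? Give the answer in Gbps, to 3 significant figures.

L = 44000 bits.
Propagation delay = 660 / 200000000 = 3.3 μs.
Transmission budget = 14.7 − 3.3 = 11.4 μs.
R ≥ L / t_tx = 44000 bits / 1.14e-05 s = 3.86 Gbps.

3.86 Gbps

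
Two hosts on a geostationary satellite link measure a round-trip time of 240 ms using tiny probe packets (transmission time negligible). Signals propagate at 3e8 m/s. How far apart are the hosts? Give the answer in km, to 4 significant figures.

36000 km

One-way propagation = RTT/2 = 120 ms.
d = s × t = 300000000 × 0.12 = 36000 km.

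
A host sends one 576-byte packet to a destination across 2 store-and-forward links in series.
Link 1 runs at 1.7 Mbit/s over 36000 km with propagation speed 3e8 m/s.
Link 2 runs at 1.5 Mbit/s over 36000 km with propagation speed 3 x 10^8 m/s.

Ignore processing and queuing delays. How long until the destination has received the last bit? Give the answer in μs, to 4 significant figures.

L = 576 × 8 = 4608 bits.
Transmission delays (L/R per hop): 2710.59, 3072 μs; sum = 5782.59 μs.
Propagation delays (d/s per hop): 120000, 120000 μs; sum = 240000 μs.
End-to-end = 245800 μs.

245800 μs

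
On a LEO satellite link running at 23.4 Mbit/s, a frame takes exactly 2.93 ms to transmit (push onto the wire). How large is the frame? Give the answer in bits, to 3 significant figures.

L = R × t_tx = 23400000 b/s × 0.00293 s = 68562 bits.

68600 bits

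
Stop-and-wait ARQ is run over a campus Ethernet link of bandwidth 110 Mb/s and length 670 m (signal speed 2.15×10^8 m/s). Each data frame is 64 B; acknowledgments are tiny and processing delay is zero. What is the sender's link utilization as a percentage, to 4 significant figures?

42.75 %

t_tx = L/R = 512/110000000 = 4.65455e-06 s.
t_prop = 670/215000000 = 3.11628e-06 s; RTT = 6.23256e-06 s.
Cycle = t_tx + RTT = 1.08871e-05 s.
Utilization = t_tx / cycle = 4.65455e-06/1.08871e-05 = 42.75 %.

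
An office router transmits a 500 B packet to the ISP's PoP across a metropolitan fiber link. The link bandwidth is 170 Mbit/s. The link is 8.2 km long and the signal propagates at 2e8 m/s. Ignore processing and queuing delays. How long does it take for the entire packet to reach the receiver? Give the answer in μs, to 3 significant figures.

64.5 μs

L = 500 × 8 = 4000 bits.
Transmission delay = L/R = 4000 / 170000000 = 23.5294 μs.
Propagation delay = d/s = 8200 m / 200000000 m/s = 41 μs.
Total = 64.5 μs.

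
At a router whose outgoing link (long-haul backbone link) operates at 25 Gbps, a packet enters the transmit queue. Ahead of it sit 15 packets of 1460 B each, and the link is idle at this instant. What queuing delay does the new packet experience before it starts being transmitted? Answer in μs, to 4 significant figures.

7.008 μs

Each queued packet: L/R = 11680/25000000000 = 0.4672 μs.
15 queued → 7.008 μs.
Queuing delay = 7.008 μs.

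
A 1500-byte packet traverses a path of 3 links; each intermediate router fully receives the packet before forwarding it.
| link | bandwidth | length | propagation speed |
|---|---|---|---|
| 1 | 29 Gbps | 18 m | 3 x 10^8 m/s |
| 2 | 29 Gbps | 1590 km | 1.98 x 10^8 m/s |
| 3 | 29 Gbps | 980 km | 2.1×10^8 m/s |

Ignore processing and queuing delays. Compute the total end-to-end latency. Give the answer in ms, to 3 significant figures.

12.7 ms

L = 1500 × 8 = 12000 bits.
Transmission delay per hop = L/R = 12000/29000000000 = 0.000413793 ms; 3 hops → 0.00124138 ms.
Propagation delays (d/s per hop): 6e-05, 8.0303, 4.66667 ms; sum = 12.697 ms.
End-to-end = 12.7 ms.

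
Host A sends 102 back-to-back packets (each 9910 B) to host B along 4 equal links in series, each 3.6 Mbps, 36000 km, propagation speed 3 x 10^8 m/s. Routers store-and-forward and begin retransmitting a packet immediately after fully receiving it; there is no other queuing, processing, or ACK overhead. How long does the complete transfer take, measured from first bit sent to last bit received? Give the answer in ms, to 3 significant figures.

2790 ms

Per-hop transmission t_tx = L/R = 79280/3600000 = 22.0222 ms.
Per-hop propagation t_prop = 36000000/300000000 = 120 ms.
Pipeline fill: first packet needs 4·t_tx to clear all hops; remaining 101 packets each add one t_tx.
Total = (4+102-1)·t_tx + 4·t_prop = 105·22.0222 + 4·120 = 2790 ms.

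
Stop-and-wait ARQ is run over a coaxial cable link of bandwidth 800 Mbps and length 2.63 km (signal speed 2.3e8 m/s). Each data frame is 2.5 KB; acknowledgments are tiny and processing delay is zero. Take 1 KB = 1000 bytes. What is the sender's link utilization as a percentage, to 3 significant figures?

t_tx = L/R = 20000/800000000 = 2.5e-05 s.
t_prop = 2630/2.3e+08 = 1.14348e-05 s; RTT = 2.28696e-05 s.
Cycle = t_tx + RTT = 4.78696e-05 s.
Utilization = t_tx / cycle = 2.5e-05/4.78696e-05 = 52.2 %.

52.2 %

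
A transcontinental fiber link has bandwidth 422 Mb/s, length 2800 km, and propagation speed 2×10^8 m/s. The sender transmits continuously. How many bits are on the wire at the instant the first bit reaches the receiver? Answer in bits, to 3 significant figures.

Propagation delay = 2800000 / 200000000 = 0.014 s.
BDP = R × t_prop = 422000000 × 0.014 = 5908000 bits.

5910000 bits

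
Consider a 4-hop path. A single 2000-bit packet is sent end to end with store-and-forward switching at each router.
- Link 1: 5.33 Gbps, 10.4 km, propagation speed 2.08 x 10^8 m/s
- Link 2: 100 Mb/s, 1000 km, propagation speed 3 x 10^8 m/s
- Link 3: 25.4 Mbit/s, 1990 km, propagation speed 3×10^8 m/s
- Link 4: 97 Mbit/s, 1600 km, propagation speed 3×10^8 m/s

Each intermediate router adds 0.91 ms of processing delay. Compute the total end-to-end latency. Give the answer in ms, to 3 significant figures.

Transmission delays (L/R per hop): 0.000375235, 0.02, 0.0787402, 0.0206186 ms; sum = 0.119734 ms.
Propagation delays (d/s per hop): 0.05, 3.33333, 6.63333, 5.33333 ms; sum = 15.35 ms.
Processing at 3 router(s): 3 × 0.91 ms = 2.73 ms.
End-to-end = 18.2 ms.

18.2 ms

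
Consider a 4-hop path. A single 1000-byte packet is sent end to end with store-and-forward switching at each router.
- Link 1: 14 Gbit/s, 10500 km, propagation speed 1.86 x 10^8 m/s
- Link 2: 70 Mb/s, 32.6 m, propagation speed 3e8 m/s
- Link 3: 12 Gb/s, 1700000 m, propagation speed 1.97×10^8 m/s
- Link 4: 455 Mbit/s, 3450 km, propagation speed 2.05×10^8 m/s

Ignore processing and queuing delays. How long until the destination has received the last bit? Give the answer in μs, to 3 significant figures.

L = 1000 × 8 = 8000 bits.
Transmission delays (L/R per hop): 0.571429, 114.286, 0.666667, 17.5824 μs; sum = 133.106 μs.
Propagation delays (d/s per hop): 56451.6, 0.108667, 8629.44, 16829.3 μs; sum = 81910.4 μs.
End-to-end = 82000 μs.

82000 μs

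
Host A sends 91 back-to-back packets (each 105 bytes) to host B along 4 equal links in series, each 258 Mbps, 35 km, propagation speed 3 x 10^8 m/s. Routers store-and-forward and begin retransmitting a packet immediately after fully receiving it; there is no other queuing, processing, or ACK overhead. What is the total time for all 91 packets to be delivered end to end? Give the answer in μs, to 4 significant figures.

772.7 μs

Per-hop transmission t_tx = L/R = 840/258000000 = 3.25581 μs.
Per-hop propagation t_prop = 35000/300000000 = 116.667 μs.
Pipeline fill: first packet needs 4·t_tx to clear all hops; remaining 90 packets each add one t_tx.
Total = (4+91-1)·t_tx + 4·t_prop = 94·3.25581 + 4·116.667 = 772.7 μs.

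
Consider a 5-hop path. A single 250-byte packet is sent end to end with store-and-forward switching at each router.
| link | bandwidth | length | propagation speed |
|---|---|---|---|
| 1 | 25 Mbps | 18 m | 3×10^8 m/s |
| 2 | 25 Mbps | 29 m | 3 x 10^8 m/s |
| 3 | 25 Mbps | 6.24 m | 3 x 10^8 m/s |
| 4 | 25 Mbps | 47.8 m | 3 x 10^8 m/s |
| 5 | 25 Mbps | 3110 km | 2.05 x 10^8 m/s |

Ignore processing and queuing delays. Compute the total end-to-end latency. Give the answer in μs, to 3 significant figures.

L = 250 × 8 = 2000 bits.
Transmission delay per hop = L/R = 2000/25000000 = 80 μs; 5 hops → 400 μs.
Propagation delays (d/s per hop): 0.06, 0.0966667, 0.0208, 0.159333, 15170.7 μs; sum = 15171.1 μs.
End-to-end = 15600 μs.

15600 μs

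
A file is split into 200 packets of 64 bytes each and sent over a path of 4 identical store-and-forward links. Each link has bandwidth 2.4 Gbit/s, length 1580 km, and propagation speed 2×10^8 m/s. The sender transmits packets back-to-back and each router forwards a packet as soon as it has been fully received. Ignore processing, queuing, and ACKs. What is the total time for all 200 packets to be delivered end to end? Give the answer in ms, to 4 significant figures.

31.64 ms

Per-hop transmission t_tx = L/R = 512/2400000000 = 0.000213333 ms.
Per-hop propagation t_prop = 1580000/200000000 = 7.9 ms.
Pipeline fill: first packet needs 4·t_tx to clear all hops; remaining 199 packets each add one t_tx.
Total = (4+200-1)·t_tx + 4·t_prop = 203·0.000213333 + 4·7.9 = 31.64 ms.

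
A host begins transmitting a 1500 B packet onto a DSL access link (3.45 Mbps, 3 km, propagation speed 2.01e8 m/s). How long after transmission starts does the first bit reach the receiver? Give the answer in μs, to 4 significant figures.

14.93 μs

First bit experiences only propagation delay: d/s = 3000/2.01e+08 = 14.93 μs.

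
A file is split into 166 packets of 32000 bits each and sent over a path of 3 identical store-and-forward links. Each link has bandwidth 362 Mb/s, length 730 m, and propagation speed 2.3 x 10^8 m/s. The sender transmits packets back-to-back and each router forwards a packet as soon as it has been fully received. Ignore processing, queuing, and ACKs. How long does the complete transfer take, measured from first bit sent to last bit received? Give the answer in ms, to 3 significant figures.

14.9 ms

Per-hop transmission t_tx = L/R = 32000/362000000 = 0.0883978 ms.
Per-hop propagation t_prop = 730/2.3e+08 = 0.00317391 ms.
Pipeline fill: first packet needs 3·t_tx to clear all hops; remaining 165 packets each add one t_tx.
Total = (3+166-1)·t_tx + 3·t_prop = 168·0.0883978 + 3·0.00317391 = 14.9 ms.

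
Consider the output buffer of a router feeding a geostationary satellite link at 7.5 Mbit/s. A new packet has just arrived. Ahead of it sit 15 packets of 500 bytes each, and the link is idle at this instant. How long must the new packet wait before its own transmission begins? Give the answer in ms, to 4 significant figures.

Each queued packet: L/R = 4000/7500000 = 0.533333 ms.
15 queued → 8 ms.
Queuing delay = 8.000 ms.

8.000 ms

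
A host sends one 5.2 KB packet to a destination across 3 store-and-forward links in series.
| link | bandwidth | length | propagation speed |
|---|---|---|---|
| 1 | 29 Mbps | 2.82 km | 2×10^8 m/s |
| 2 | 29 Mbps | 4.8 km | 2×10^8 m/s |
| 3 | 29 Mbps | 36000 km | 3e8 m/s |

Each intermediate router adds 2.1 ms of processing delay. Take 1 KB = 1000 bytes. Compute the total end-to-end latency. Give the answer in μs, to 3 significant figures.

L = 41600 bits.
Transmission delay per hop = L/R = 41600/29000000 = 1434.48 μs; 3 hops → 4303.45 μs.
Propagation delays (d/s per hop): 14.1, 24, 120000 μs; sum = 120038 μs.
Processing at 2 router(s): 2 × 2.1 ms = 4200 μs.
End-to-end = 129000 μs.

129000 μs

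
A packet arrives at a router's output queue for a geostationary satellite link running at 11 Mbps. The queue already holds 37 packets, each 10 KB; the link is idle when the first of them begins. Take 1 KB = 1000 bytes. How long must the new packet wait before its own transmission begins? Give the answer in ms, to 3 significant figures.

Each queued packet: L/R = 80000/11000000 = 7.27273 ms.
37 queued → 269.091 ms.
Queuing delay = 269 ms.

269 ms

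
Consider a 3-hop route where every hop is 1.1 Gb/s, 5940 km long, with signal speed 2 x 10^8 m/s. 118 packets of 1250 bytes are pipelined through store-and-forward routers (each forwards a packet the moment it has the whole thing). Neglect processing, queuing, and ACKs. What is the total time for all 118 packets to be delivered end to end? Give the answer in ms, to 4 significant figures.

90.19 ms

Per-hop transmission t_tx = L/R = 10000/1100000000 = 0.00909091 ms.
Per-hop propagation t_prop = 5940000/200000000 = 29.7 ms.
Pipeline fill: first packet needs 3·t_tx to clear all hops; remaining 117 packets each add one t_tx.
Total = (3+118-1)·t_tx + 3·t_prop = 120·0.00909091 + 3·29.7 = 90.19 ms.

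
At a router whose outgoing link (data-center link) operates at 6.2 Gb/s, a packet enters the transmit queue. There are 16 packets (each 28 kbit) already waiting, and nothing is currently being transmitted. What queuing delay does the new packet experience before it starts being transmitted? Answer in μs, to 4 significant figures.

Each queued packet: L/R = 28000/6200000000 = 4.51613 μs.
16 queued → 72.2581 μs.
Queuing delay = 72.26 μs.

72.26 μs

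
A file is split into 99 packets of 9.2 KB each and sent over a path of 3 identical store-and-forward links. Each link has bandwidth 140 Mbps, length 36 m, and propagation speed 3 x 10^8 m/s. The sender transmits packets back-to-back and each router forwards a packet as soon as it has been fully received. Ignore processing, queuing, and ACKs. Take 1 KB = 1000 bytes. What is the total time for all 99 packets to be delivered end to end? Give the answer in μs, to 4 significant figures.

53100 μs

Per-hop transmission t_tx = L/R = 73600/140000000 = 525.714 μs.
Per-hop propagation t_prop = 36/300000000 = 0.12 μs.
Pipeline fill: first packet needs 3·t_tx to clear all hops; remaining 98 packets each add one t_tx.
Total = (3+99-1)·t_tx + 3·t_prop = 101·525.714 + 3·0.12 = 53100 μs.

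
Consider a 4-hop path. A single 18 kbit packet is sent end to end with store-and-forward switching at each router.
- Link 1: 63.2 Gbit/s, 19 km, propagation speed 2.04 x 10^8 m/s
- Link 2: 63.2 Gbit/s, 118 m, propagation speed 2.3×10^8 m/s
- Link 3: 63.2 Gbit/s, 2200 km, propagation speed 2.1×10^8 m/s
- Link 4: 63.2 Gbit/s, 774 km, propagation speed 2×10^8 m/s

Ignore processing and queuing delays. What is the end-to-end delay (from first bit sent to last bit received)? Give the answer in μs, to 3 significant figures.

L = 18000 bits.
Transmission delay per hop = L/R = 18000/63200000000 = 0.28481 μs; 4 hops → 1.13924 μs.
Propagation delays (d/s per hop): 93.1373, 0.513043, 10476.2, 3870 μs; sum = 14439.8 μs.
End-to-end = 14400 μs.

14400 μs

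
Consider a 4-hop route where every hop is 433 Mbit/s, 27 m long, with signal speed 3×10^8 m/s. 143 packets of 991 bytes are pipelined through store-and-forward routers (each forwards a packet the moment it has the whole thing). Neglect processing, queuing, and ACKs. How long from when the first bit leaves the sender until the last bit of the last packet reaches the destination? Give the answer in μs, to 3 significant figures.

Per-hop transmission t_tx = L/R = 7928/433000000 = 18.3095 μs.
Per-hop propagation t_prop = 27/300000000 = 0.09 μs.
Pipeline fill: first packet needs 4·t_tx to clear all hops; remaining 142 packets each add one t_tx.
Total = (4+143-1)·t_tx + 4·t_prop = 146·18.3095 + 4·0.09 = 2670 μs.

2670 μs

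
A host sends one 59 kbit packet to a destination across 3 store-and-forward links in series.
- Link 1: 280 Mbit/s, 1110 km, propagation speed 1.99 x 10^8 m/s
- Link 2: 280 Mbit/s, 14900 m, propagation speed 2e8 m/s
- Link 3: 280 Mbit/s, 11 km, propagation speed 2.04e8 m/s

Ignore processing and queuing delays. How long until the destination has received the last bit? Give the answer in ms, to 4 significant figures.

6.338 ms

L = 59000 bits.
Transmission delay per hop = L/R = 59000/280000000 = 0.210714 ms; 3 hops → 0.632143 ms.
Propagation delays (d/s per hop): 5.57789, 0.0745, 0.0539216 ms; sum = 5.70631 ms.
End-to-end = 6.338 ms.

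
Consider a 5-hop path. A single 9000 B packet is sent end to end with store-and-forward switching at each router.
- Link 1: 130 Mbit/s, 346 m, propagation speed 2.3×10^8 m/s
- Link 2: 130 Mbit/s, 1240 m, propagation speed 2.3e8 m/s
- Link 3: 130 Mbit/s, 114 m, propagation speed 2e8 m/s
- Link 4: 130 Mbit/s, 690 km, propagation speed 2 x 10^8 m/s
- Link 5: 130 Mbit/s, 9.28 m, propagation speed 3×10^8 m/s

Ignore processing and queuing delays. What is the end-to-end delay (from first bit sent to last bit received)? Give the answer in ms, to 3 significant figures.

L = 9000 × 8 = 72000 bits.
Transmission delay per hop = L/R = 72000/130000000 = 0.553846 ms; 5 hops → 2.76923 ms.
Propagation delays (d/s per hop): 0.00150435, 0.0053913, 0.00057, 3.45, 3.09333e-05 ms; sum = 3.4575 ms.
End-to-end = 6.23 ms.

6.23 ms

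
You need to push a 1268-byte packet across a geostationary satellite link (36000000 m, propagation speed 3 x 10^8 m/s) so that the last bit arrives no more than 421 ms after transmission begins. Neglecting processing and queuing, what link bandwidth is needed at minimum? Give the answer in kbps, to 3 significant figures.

L = 10144 bits.
Propagation delay = 36000000 / 300000000 = 120 ms.
Transmission budget = 421 − 120 = 301 ms.
R ≥ L / t_tx = 10144 bits / 0.301 s = 33.7 kbps.

33.7 kbps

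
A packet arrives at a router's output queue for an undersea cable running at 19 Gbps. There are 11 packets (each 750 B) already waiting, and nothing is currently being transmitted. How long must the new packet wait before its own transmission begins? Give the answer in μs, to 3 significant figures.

Each queued packet: L/R = 6000/19000000000 = 0.315789 μs.
11 queued → 3.47368 μs.
Queuing delay = 3.47 μs.

3.47 μs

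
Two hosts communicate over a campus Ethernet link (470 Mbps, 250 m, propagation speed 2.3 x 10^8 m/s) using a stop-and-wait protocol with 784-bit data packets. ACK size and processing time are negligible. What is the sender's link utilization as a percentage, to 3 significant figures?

43.4 %

t_tx = L/R = 784/470000000 = 1.66809e-06 s.
t_prop = 250/2.3e+08 = 1.08696e-06 s; RTT = 2.17391e-06 s.
Cycle = t_tx + RTT = 3.842e-06 s.
Utilization = t_tx / cycle = 1.66809e-06/3.842e-06 = 43.4 %.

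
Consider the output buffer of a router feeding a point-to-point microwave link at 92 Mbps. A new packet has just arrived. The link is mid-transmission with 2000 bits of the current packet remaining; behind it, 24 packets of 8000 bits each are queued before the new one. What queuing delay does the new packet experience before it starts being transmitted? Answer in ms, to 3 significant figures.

2.11 ms

Each queued packet: L/R = 8000/92000000 = 0.0869565 ms.
24 queued → 2.08696 ms.
Plus remaining 2000 bits of current packet: 0.0217391 ms.
Queuing delay = 2.11 ms.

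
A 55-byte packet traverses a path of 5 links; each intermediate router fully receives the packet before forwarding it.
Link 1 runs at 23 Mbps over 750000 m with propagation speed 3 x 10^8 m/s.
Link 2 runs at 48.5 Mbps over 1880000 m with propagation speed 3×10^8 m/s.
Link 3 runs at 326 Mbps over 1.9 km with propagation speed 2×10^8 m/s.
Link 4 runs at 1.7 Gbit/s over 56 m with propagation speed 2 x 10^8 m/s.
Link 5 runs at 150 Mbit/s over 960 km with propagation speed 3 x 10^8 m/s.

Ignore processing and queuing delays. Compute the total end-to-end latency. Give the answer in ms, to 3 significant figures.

12.0 ms

L = 55 × 8 = 440 bits.
Transmission delays (L/R per hop): 0.0191304, 0.00907216, 0.00134969, 0.000258824, 0.00293333 ms; sum = 0.0327444 ms.
Propagation delays (d/s per hop): 2.5, 6.26667, 0.0095, 0.00028, 3.2 ms; sum = 11.9764 ms.
End-to-end = 12.0 ms.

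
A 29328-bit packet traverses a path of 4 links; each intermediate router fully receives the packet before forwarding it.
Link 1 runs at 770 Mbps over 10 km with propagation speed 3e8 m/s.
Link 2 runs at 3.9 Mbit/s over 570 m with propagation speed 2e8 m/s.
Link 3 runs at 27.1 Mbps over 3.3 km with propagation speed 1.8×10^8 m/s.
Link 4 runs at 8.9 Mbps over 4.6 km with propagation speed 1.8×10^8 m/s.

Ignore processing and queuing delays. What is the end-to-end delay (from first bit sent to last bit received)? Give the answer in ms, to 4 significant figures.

12.02 ms

Transmission delays (L/R per hop): 0.0380883, 7.52, 1.08221, 3.29528 ms; sum = 11.9356 ms.
Propagation delays (d/s per hop): 0.0333333, 0.00285, 0.0183333, 0.0255556 ms; sum = 0.0800722 ms.
End-to-end = 12.02 ms.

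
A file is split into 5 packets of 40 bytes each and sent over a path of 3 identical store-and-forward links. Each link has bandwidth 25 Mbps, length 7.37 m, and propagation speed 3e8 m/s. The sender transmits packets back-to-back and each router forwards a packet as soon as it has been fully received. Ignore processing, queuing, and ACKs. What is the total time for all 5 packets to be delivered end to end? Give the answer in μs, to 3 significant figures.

89.7 μs

Per-hop transmission t_tx = L/R = 320/25000000 = 12.8 μs.
Per-hop propagation t_prop = 7.37/300000000 = 0.0245667 μs.
Pipeline fill: first packet needs 3·t_tx to clear all hops; remaining 4 packets each add one t_tx.
Total = (3+5-1)·t_tx + 3·t_prop = 7·12.8 + 3·0.0245667 = 89.7 μs.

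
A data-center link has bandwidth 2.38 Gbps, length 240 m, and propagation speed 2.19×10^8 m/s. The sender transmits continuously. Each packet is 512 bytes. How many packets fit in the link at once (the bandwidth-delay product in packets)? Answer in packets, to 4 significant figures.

0.6368 packets

Propagation delay = 240 / 219000000 = 1.09589e-06 s.
BDP = R × t_prop = 2380000000 × 1.09589e-06 = 2608.22 bits.
In packets of 4096 bits: 0.6368 packets.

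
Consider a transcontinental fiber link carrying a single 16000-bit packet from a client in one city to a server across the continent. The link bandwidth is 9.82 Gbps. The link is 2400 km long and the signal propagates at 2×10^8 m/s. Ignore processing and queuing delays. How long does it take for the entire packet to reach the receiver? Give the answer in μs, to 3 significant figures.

Transmission delay = L/R = 16000 / 9820000000 = 1.62933 μs.
Propagation delay = d/s = 2400000 m / 200000000 m/s = 12000 μs.
Total = 12000 μs.

12000 μs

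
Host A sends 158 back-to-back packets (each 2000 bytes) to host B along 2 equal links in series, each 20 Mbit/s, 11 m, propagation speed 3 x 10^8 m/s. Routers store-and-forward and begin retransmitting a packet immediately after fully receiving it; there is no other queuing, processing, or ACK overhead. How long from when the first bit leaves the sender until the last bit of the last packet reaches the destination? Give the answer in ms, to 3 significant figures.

127 ms

Per-hop transmission t_tx = L/R = 16000/20000000 = 0.8 ms.
Per-hop propagation t_prop = 11/300000000 = 3.66667e-05 ms.
Pipeline fill: first packet needs 2·t_tx to clear all hops; remaining 157 packets each add one t_tx.
Total = (2+158-1)·t_tx + 2·t_prop = 159·0.8 + 2·3.66667e-05 = 127 ms.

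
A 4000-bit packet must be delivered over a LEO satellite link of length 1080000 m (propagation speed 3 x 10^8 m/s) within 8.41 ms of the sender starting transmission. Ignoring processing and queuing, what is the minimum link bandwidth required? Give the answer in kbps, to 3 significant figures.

Propagation delay = 1080000 / 300000000 = 3.6 ms.
Transmission budget = 8.41 − 3.6 = 4.81 ms.
R ≥ L / t_tx = 4000 bits / 0.00481 s = 832 kbps.

832 kbps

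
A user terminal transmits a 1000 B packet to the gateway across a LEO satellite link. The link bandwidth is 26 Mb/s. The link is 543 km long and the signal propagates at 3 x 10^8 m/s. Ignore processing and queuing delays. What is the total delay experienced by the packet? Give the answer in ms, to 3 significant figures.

L = 1000 × 8 = 8000 bits.
Transmission delay = L/R = 8000 / 26000000 = 0.307692 ms.
Propagation delay = d/s = 543000 m / 300000000 m/s = 1.81 ms.
Total = 2.12 ms.

2.12 ms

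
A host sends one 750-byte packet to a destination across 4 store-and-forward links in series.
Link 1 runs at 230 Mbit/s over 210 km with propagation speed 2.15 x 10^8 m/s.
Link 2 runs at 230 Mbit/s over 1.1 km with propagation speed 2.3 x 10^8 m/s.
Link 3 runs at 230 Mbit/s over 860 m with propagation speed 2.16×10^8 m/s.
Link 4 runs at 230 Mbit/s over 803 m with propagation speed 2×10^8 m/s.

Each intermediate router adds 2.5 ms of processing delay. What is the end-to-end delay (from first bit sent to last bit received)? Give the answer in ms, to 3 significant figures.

L = 750 × 8 = 6000 bits.
Transmission delay per hop = L/R = 6000/230000000 = 0.026087 ms; 4 hops → 0.104348 ms.
Propagation delays (d/s per hop): 0.976744, 0.00478261, 0.00398148, 0.004015 ms; sum = 0.989523 ms.
Processing at 3 router(s): 3 × 2.5 ms = 7.5 ms.
End-to-end = 8.59 ms.

8.59 ms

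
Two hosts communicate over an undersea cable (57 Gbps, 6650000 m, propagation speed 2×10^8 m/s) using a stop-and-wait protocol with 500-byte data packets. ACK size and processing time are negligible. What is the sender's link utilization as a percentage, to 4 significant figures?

0.0001055 %

t_tx = L/R = 4000/57000000000 = 7.01754e-08 s.
t_prop = 6650000/200000000 = 0.03325 s; RTT = 0.0665 s.
Cycle = t_tx + RTT = 0.0665001 s.
Utilization = t_tx / cycle = 7.01754e-08/0.0665001 = 0.0001055 %.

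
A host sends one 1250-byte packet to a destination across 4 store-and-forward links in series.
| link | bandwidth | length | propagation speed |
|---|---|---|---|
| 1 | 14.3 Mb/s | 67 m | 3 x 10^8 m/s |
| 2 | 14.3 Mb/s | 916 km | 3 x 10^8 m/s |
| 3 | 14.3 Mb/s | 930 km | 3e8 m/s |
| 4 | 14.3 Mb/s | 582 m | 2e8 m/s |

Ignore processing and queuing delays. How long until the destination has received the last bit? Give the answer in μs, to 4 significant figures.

L = 1250 × 8 = 10000 bits.
Transmission delay per hop = L/R = 10000/14300000 = 699.301 μs; 4 hops → 2797.2 μs.
Propagation delays (d/s per hop): 0.223333, 3053.33, 3100, 2.91 μs; sum = 6156.47 μs.
End-to-end = 8954 μs.

8954 μs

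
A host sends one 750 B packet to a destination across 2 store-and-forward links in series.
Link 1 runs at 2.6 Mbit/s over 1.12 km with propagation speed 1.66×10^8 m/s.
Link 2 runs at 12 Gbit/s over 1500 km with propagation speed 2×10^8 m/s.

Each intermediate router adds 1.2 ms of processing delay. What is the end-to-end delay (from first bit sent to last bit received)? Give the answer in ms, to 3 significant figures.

L = 750 × 8 = 6000 bits.
Transmission delays (L/R per hop): 2.30769, 0.0005 ms; sum = 2.30819 ms.
Propagation delays (d/s per hop): 0.00674699, 7.5 ms; sum = 7.50675 ms.
Processing at 1 router(s): 1 × 1.2 ms = 1.2 ms.
End-to-end = 11.0 ms.

11.0 ms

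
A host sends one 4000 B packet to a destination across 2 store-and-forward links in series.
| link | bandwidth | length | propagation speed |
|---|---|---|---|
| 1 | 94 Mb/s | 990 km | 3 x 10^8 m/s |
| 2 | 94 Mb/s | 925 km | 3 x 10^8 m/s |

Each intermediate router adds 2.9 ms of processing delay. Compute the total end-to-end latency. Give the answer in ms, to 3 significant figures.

9.96 ms

L = 4000 × 8 = 32000 bits.
Transmission delay per hop = L/R = 32000/94000000 = 0.340426 ms; 2 hops → 0.680851 ms.
Propagation delays (d/s per hop): 3.3, 3.08333 ms; sum = 6.38333 ms.
Processing at 1 router(s): 1 × 2.9 ms = 2.9 ms.
End-to-end = 9.96 ms.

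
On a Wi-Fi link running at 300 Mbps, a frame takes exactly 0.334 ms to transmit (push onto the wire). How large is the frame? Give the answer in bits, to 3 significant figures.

L = R × t_tx = 300000000 b/s × 0.000334 s = 100200 bits.

100000 bits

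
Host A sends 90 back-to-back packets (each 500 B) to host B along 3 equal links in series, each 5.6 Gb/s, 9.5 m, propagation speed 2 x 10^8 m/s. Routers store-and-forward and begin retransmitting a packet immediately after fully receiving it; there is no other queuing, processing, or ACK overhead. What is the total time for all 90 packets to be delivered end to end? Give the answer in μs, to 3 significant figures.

Per-hop transmission t_tx = L/R = 4000/5600000000 = 0.714286 μs.
Per-hop propagation t_prop = 9.5/200000000 = 0.0475 μs.
Pipeline fill: first packet needs 3·t_tx to clear all hops; remaining 89 packets each add one t_tx.
Total = (3+90-1)·t_tx + 3·t_prop = 92·0.714286 + 3·0.0475 = 65.9 μs.

65.9 μs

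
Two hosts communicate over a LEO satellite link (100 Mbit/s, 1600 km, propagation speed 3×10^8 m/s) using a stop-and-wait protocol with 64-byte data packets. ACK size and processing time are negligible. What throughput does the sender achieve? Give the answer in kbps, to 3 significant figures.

48.0 kbps

t_tx = L/R = 512/100000000 = 5.12e-06 s.
t_prop = 1600000/300000000 = 0.00533333 s; RTT = 0.0106667 s.
Cycle = t_tx + RTT = 0.0106718 s.
Throughput = L / cycle = 512 / 0.0106718 = 48.0 kbps.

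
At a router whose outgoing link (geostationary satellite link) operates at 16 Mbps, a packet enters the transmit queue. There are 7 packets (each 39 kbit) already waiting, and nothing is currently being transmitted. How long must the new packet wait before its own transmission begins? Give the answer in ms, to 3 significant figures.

Each queued packet: L/R = 39000/16000000 = 2.4375 ms.
7 queued → 17.0625 ms.
Queuing delay = 17.1 ms.

17.1 ms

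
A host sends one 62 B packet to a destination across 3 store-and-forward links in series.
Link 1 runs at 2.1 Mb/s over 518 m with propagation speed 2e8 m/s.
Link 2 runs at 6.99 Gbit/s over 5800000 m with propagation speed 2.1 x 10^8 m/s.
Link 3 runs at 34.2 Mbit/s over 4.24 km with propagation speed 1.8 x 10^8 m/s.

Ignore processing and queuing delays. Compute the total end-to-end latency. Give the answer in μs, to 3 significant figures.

27900 μs

L = 62 × 8 = 496 bits.
Transmission delays (L/R per hop): 236.19, 0.0709585, 14.5029 μs; sum = 250.764 μs.
Propagation delays (d/s per hop): 2.59, 27619, 23.5556 μs; sum = 27645.2 μs.
End-to-end = 27900 μs.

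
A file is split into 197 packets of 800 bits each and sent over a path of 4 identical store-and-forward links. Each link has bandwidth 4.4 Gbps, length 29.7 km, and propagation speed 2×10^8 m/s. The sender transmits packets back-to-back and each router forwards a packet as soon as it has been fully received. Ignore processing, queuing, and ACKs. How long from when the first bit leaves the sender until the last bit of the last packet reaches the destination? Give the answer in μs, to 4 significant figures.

630.4 μs

Per-hop transmission t_tx = L/R = 800/4400000000 = 0.181818 μs.
Per-hop propagation t_prop = 29700/200000000 = 148.5 μs.
Pipeline fill: first packet needs 4·t_tx to clear all hops; remaining 196 packets each add one t_tx.
Total = (4+197-1)·t_tx + 4·t_prop = 200·0.181818 + 4·148.5 = 630.4 μs.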